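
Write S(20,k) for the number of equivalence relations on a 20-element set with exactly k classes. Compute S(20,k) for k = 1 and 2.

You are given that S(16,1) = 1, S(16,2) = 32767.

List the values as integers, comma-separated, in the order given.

1, 524287

@17  (17,1):1·1+0→1, (17,2):32767·2+1→65535
@18  (18,1):1·1+0→1, (18,2):65535·2+1→131071
@19  (19,1):1·1+0→1, (19,2):131071·2+1→262143
@20  (20,1):1·1+0→1, (20,2):262143·2+1→524287
Read S(20,1) = 1, S(20,2) = 524287.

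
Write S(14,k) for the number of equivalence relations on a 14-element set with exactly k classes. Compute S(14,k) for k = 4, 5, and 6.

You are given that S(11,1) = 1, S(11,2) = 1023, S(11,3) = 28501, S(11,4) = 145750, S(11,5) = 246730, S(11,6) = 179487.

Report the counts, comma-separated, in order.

@12  (12,2):1023·2+1→2047, (12,3):28501·3+1023→86526, (12,4):145750·4+28501→611501, (12,5):246730·5+145750→1379400, (12,6):179487·6+246730→1323652
@13  (13,3):86526·3+2047→261625, (13,4):611501·4+86526→2532530, (13,5):1379400·5+611501→7508501, (13,6):1323652·6+1379400→9321312
@14  (14,4):2532530·4+261625→10391745, (14,5):7508501·5+2532530→40075035, (14,6):9321312·6+7508501→63436373
Read S(14,4) = 10391745, S(14,5) = 40075035, S(14,6) = 63436373.

10391745, 40075035, 63436373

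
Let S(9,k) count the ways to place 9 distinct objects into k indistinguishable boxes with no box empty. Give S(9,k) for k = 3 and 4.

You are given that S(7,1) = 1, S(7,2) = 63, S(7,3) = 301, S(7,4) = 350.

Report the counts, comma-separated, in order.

3025, 7770

r8: T_8,2=2×63+1=127; T_8,3=3×301+63=966; T_8,4=4×350+301=1701
r9: T_9,3=3×966+127=3025; T_9,4=4×1701+966=7770
Read S(9,3) = 3025, S(9,4) = 7770.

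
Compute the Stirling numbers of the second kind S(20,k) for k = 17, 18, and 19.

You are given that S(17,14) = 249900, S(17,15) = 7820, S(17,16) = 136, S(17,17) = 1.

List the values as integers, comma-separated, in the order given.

row 18: T[18][15]=15·7820+249900=367200  T[18][16]=16·136+7820=9996  T[18][17]=17·1+136=153  T[18][18]=18·0+1=1
row 19: T[19][16]=16·9996+367200=527136  T[19][17]=17·153+9996=12597  T[19][18]=18·1+153=171  T[19][19]=19·0+1=1
row 20: T[20][17]=17·12597+527136=741285  T[20][18]=18·171+12597=15675  T[20][19]=19·1+171=190
Read S(20,17) = 741285, S(20,18) = 15675, S(20,19) = 190.

741285, 15675, 190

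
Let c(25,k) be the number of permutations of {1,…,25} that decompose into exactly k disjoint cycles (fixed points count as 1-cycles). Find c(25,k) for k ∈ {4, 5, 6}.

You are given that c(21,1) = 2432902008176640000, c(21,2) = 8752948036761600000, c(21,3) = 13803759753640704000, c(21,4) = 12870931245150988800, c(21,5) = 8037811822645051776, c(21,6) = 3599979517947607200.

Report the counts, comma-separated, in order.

3936561409138663118131200, 2677503356427960382362624, 1323714091579185857760000

[22] T[22,1]:21*2432902008176640000+0=51090942171709440000 · T[22,2]:21*8752948036761600000+2432902008176640000=186244810780170240000 · T[22,3]:21*13803759753640704000+8752948036761600000=298631902863216384000 · T[22,4]:21*12870931245150988800+13803759753640704000=284093315901811468800 · T[22,5]:21*8037811822645051776+12870931245150988800=181664979520697076096 · T[22,6]:21*3599979517947607200+8037811822645051776=83637381699544802976
[23] T[23,2]:22*186244810780170240000+51090942171709440000=4148476779335454720000 · T[23,3]:22*298631902863216384000+186244810780170240000=6756146673770930688000 · T[23,4]:22*284093315901811468800+298631902863216384000=6548684852703068697600 · T[23,5]:22*181664979520697076096+284093315901811468800=4280722865357147142912 · T[23,6]:22*83637381699544802976+181664979520697076096=2021687376910682741568
[24] T[24,3]:23*6756146673770930688000+4148476779335454720000=159539850276066860544000 · T[24,4]:23*6548684852703068697600+6756146673770930688000=157375898285941510732800 · T[24,5]:23*4280722865357147142912+6548684852703068697600=105005310755917452984576 · T[24,6]:23*2021687376910682741568+4280722865357147142912=50779532534302850198976
[25] T[25,4]:24*157375898285941510732800+159539850276066860544000=3936561409138663118131200 · T[25,5]:24*105005310755917452984576+157375898285941510732800=2677503356427960382362624 · T[25,6]:24*50779532534302850198976+105005310755917452984576=1323714091579185857760000
Read c(25,4) = 3936561409138663118131200, c(25,5) = 2677503356427960382362624, c(25,6) = 1323714091579185857760000.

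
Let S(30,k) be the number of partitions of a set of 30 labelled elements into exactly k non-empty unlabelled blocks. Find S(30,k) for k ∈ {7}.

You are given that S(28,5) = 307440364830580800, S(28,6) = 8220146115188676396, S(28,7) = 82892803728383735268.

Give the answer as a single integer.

4168916722553086402080

@29  (29,6):8220146115188676396·6+307440364830580800→49628317055962639176, (29,7):82892803728383735268·7+8220146115188676396→588469772213874823272
@30  (30,7):588469772213874823272·7+49628317055962639176→4168916722553086402080
Read S(30,7) = 4168916722553086402080.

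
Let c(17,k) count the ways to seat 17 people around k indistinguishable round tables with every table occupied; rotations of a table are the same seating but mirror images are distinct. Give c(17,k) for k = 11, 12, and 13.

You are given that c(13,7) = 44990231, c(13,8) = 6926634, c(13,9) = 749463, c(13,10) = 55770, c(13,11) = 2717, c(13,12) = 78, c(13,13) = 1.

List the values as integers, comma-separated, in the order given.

r14: T_14,8=13×6926634+44990231=135036473; T_14,9=13×749463+6926634=16669653; T_14,10=13×55770+749463=1474473; T_14,11=13×2717+55770=91091; T_14,12=13×78+2717=3731; T_14,13=13×1+78=91
r15: T_15,9=14×16669653+135036473=368411615; T_15,10=14×1474473+16669653=37312275; T_15,11=14×91091+1474473=2749747; T_15,12=14×3731+91091=143325; T_15,13=14×91+3731=5005
r16: T_16,10=15×37312275+368411615=928095740; T_16,11=15×2749747+37312275=78558480; T_16,12=15×143325+2749747=4899622; T_16,13=15×5005+143325=218400
r17: T_17,11=16×78558480+928095740=2185031420; T_17,12=16×4899622+78558480=156952432; T_17,13=16×218400+4899622=8394022
Read c(17,11) = 2185031420, c(17,12) = 156952432, c(17,13) = 8394022.

2185031420, 156952432, 8394022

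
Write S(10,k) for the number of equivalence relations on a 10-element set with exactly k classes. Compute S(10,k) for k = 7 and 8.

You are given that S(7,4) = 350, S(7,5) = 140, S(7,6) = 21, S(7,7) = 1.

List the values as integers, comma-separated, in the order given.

5880, 750

r8: T_8,5=5×140+350=1050; T_8,6=6×21+140=266; T_8,7=7×1+21=28; T_8,8=8×0+1=1
r9: T_9,6=6×266+1050=2646; T_9,7=7×28+266=462; T_9,8=8×1+28=36
r10: T_10,7=7×462+2646=5880; T_10,8=8×36+462=750
Read S(10,7) = 5880, S(10,8) = 750.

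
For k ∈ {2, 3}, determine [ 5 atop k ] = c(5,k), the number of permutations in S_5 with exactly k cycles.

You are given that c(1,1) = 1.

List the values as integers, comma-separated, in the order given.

50, 35

r2: T_2,1=1×1+0=1; T_2,2=1×0+1=1
r3: T_3,1=2×1+0=2; T_3,2=2×1+1=3; T_3,3=2×0+1=1
r4: T_4,1=3×2+0=6; T_4,2=3×3+2=11; T_4,3=3×1+3=6
r5: T_5,2=4×11+6=50; T_5,3=4×6+11=35
Read c(5,2) = 50, c(5,3) = 35.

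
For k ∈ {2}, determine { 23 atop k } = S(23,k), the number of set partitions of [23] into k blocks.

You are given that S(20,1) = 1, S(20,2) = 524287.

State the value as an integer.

4194303

@21  (21,1):1·1+0→1, (21,2):524287·2+1→1048575
@22  (22,1):1·1+0→1, (22,2):1048575·2+1→2097151
@23  (23,2):2097151·2+1→4194303
Read S(23,2) = 4194303.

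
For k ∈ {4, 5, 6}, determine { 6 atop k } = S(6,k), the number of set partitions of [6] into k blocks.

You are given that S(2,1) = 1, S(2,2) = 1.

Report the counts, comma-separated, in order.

@3  (3,1):1·1+0→1, (3,2):1·2+1→3, (3,3):0·3+1→1
@4  (4,2):3·2+1→7, (4,3):1·3+3→6, (4,4):0·4+1→1
@5  (5,3):6·3+7→25, (5,4):1·4+6→10, (5,5):0·5+1→1
@6  (6,4):10·4+25→65, (6,5):1·5+10→15, (6,6):0·6+1→1
Read S(6,4) = 65, S(6,5) = 15, S(6,6) = 1.

65, 15, 1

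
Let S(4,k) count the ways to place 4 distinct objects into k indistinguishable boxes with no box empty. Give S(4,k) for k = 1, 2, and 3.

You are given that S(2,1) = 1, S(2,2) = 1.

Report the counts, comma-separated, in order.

@3  (3,1):1·1+0→1, (3,2):1·2+1→3, (3,3):0·3+1→1
@4  (4,1):1·1+0→1, (4,2):3·2+1→7, (4,3):1·3+3→6
Read S(4,1) = 1, S(4,2) = 7, S(4,3) = 6.

1, 7, 6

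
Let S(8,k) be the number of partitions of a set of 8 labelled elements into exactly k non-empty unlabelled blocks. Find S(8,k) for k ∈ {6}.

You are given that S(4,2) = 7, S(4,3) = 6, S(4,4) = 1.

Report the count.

row 5: T[5][3]=3·6+7=25  T[5][4]=4·1+6=10  T[5][5]=5·0+1=1
row 6: T[6][4]=4·10+25=65  T[6][5]=5·1+10=15  T[6][6]=6·0+1=1
row 7: T[7][5]=5·15+65=140  T[7][6]=6·1+15=21
row 8: T[8][6]=6·21+140=266
Read S(8,6) = 266.

266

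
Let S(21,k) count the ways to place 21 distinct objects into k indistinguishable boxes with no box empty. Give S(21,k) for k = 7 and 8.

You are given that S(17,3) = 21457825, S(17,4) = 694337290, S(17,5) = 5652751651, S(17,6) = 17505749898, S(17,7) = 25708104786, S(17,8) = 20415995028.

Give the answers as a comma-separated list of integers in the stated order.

[18] T[18,4]:4*694337290+21457825=2798806985 · T[18,5]:5*5652751651+694337290=28958095545 · T[18,6]:6*17505749898+5652751651=110687251039 · T[18,7]:7*25708104786+17505749898=197462483400 · T[18,8]:8*20415995028+25708104786=189036065010
[19] T[19,5]:5*28958095545+2798806985=147589284710 · T[19,6]:6*110687251039+28958095545=693081601779 · T[19,7]:7*197462483400+110687251039=1492924634839 · T[19,8]:8*189036065010+197462483400=1709751003480
[20] T[20,6]:6*693081601779+147589284710=4306078895384 · T[20,7]:7*1492924634839+693081601779=11143554045652 · T[20,8]:8*1709751003480+1492924634839=15170932662679
[21] T[21,7]:7*11143554045652+4306078895384=82310957214948 · T[21,8]:8*15170932662679+11143554045652=132511015347084
Read S(21,7) = 82310957214948, S(21,8) = 132511015347084.

82310957214948, 132511015347084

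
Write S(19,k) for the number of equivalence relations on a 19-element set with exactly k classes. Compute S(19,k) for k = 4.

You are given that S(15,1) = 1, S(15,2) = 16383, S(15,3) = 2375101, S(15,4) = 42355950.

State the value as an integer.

11259666950

r16: T_16,1=1×1+0=1; T_16,2=2×16383+1=32767; T_16,3=3×2375101+16383=7141686; T_16,4=4×42355950+2375101=171798901
r17: T_17,2=2×32767+1=65535; T_17,3=3×7141686+32767=21457825; T_17,4=4×171798901+7141686=694337290
r18: T_18,3=3×21457825+65535=64439010; T_18,4=4×694337290+21457825=2798806985
r19: T_19,4=4×2798806985+64439010=11259666950
Read S(19,4) = 11259666950.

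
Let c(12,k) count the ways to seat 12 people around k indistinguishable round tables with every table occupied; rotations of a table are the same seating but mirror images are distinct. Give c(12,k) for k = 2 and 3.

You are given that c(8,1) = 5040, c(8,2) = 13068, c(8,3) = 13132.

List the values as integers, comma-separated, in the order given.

120543840, 150917976

[9] T[9,1]:8*5040+0=40320 · T[9,2]:8*13068+5040=109584 · T[9,3]:8*13132+13068=118124
[10] T[10,1]:9*40320+0=362880 · T[10,2]:9*109584+40320=1026576 · T[10,3]:9*118124+109584=1172700
[11] T[11,1]:10*362880+0=3628800 · T[11,2]:10*1026576+362880=10628640 · T[11,3]:10*1172700+1026576=12753576
[12] T[12,2]:11*10628640+3628800=120543840 · T[12,3]:11*12753576+10628640=150917976
Read c(12,2) = 120543840, c(12,3) = 150917976.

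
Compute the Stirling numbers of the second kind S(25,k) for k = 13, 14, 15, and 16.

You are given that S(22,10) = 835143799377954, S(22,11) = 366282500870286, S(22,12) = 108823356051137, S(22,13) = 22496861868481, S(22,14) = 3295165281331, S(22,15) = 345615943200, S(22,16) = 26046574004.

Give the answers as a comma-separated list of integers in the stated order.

row 23: T[23][11]=11·366282500870286+835143799377954=4864251308951100  T[23][12]=12·108823356051137+366282500870286=1672162773483930  T[23][13]=13·22496861868481+108823356051137=401282560341390  T[23][14]=14·3295165281331+22496861868481=68629175807115  T[23][15]=15·345615943200+3295165281331=8479404429331  T[23][16]=16·26046574004+345615943200=762361127264
row 24: T[24][12]=12·1672162773483930+4864251308951100=24930204590758260  T[24][13]=13·401282560341390+1672162773483930=6888836057922000  T[24][14]=14·68629175807115+401282560341390=1362091021641000  T[24][15]=15·8479404429331+68629175807115=195820242247080  T[24][16]=16·762361127264+8479404429331=20677182465555
row 25: T[25][13]=13·6888836057922000+24930204590758260=114485073343744260  T[25][14]=14·1362091021641000+6888836057922000=25958110360896000  T[25][15]=15·195820242247080+1362091021641000=4299394655347200  T[25][16]=16·20677182465555+195820242247080=526655161695960
Read S(25,13) = 114485073343744260, S(25,14) = 25958110360896000, S(25,15) = 4299394655347200, S(25,16) = 526655161695960.

114485073343744260, 25958110360896000, 4299394655347200, 526655161695960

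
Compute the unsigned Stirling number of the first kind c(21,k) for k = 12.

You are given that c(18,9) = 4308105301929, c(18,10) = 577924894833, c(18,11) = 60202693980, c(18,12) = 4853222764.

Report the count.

i=19: T(19,10)=4308105301929+18·577924894833=14710753408923 | T(19,11)=577924894833+18·60202693980=1661573386473 | T(19,12)=60202693980+18·4853222764=147560703732
i=20: T(20,11)=14710753408923+19·1661573386473=46280647751910 | T(20,12)=1661573386473+19·147560703732=4465226757381
i=21: T(21,12)=46280647751910+20·4465226757381=135585182899530
Read c(21,12) = 135585182899530.

135585182899530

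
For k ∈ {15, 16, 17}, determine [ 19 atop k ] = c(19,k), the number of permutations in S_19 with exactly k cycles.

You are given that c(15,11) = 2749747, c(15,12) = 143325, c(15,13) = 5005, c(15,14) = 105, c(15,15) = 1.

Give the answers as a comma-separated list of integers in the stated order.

22323822, 662796, 13566

@16  (16,12):143325·15+2749747→4899622, (16,13):5005·15+143325→218400, (16,14):105·15+5005→6580, (16,15):1·15+105→120, (16,16):0·15+1→1
@17  (17,13):218400·16+4899622→8394022, (17,14):6580·16+218400→323680, (17,15):120·16+6580→8500, (17,16):1·16+120→136, (17,17):0·16+1→1
@18  (18,14):323680·17+8394022→13896582, (18,15):8500·17+323680→468180, (18,16):136·17+8500→10812, (18,17):1·17+136→153
@19  (19,15):468180·18+13896582→22323822, (19,16):10812·18+468180→662796, (19,17):153·18+10812→13566
Read c(19,15) = 22323822, c(19,16) = 662796, c(19,17) = 13566.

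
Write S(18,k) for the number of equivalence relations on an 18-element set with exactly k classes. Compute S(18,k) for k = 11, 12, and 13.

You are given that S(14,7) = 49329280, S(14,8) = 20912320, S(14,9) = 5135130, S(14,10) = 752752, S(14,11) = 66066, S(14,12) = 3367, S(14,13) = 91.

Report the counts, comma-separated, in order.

8391004908, 1256328866, 125854638

i=15: T(15,8)=49329280+8·20912320=216627840 | T(15,9)=20912320+9·5135130=67128490 | T(15,10)=5135130+10·752752=12662650 | T(15,11)=752752+11·66066=1479478 | T(15,12)=66066+12·3367=106470 | T(15,13)=3367+13·91=4550
i=16: T(16,9)=216627840+9·67128490=820784250 | T(16,10)=67128490+10·12662650=193754990 | T(16,11)=12662650+11·1479478=28936908 | T(16,12)=1479478+12·106470=2757118 | T(16,13)=106470+13·4550=165620
i=17: T(17,10)=820784250+10·193754990=2758334150 | T(17,11)=193754990+11·28936908=512060978 | T(17,12)=28936908+12·2757118=62022324 | T(17,13)=2757118+13·165620=4910178
i=18: T(18,11)=2758334150+11·512060978=8391004908 | T(18,12)=512060978+12·62022324=1256328866 | T(18,13)=62022324+13·4910178=125854638
Read S(18,11) = 8391004908, S(18,12) = 1256328866, S(18,13) = 125854638.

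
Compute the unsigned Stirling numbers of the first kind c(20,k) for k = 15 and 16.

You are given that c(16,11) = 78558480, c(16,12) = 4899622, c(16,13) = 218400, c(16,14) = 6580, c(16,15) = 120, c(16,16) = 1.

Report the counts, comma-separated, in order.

973941900, 34916946

r17: T_17,12=16×4899622+78558480=156952432; T_17,13=16×218400+4899622=8394022; T_17,14=16×6580+218400=323680; T_17,15=16×120+6580=8500; T_17,16=16×1+120=136
r18: T_18,13=17×8394022+156952432=299650806; T_18,14=17×323680+8394022=13896582; T_18,15=17×8500+323680=468180; T_18,16=17×136+8500=10812
r19: T_19,14=18×13896582+299650806=549789282; T_19,15=18×468180+13896582=22323822; T_19,16=18×10812+468180=662796
r20: T_20,15=19×22323822+549789282=973941900; T_20,16=19×662796+22323822=34916946
Read c(20,15) = 973941900, c(20,16) = 34916946.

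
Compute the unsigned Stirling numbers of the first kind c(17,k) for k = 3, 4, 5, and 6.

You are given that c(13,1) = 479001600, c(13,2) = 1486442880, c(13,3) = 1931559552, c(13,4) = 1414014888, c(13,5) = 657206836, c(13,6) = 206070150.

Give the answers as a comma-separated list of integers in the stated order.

102992244837120, 87077748875904, 48366009233424, 18861567058880

[14] T[14,1]:13*479001600+0=6227020800 · T[14,2]:13*1486442880+479001600=19802759040 · T[14,3]:13*1931559552+1486442880=26596717056 · T[14,4]:13*1414014888+1931559552=20313753096 · T[14,5]:13*657206836+1414014888=9957703756 · T[14,6]:13*206070150+657206836=3336118786
[15] T[15,1]:14*6227020800+0=87178291200 · T[15,2]:14*19802759040+6227020800=283465647360 · T[15,3]:14*26596717056+19802759040=392156797824 · T[15,4]:14*20313753096+26596717056=310989260400 · T[15,5]:14*9957703756+20313753096=159721605680 · T[15,6]:14*3336118786+9957703756=56663366760
[16] T[16,2]:15*283465647360+87178291200=4339163001600 · T[16,3]:15*392156797824+283465647360=6165817614720 · T[16,4]:15*310989260400+392156797824=5056995703824 · T[16,5]:15*159721605680+310989260400=2706813345600 · T[16,6]:15*56663366760+159721605680=1009672107080
[17] T[17,3]:16*6165817614720+4339163001600=102992244837120 · T[17,4]:16*5056995703824+6165817614720=87077748875904 · T[17,5]:16*2706813345600+5056995703824=48366009233424 · T[17,6]:16*1009672107080+2706813345600=18861567058880
Read c(17,3) = 102992244837120, c(17,4) = 87077748875904, c(17,5) = 48366009233424, c(17,6) = 18861567058880.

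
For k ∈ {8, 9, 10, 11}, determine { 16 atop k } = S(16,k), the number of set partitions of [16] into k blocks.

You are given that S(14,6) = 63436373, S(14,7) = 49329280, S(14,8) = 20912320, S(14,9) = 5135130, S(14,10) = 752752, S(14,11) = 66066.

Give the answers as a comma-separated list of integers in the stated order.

2141764053, 820784250, 193754990, 28936908

@15  (15,7):49329280·7+63436373→408741333, (15,8):20912320·8+49329280→216627840, (15,9):5135130·9+20912320→67128490, (15,10):752752·10+5135130→12662650, (15,11):66066·11+752752→1479478
@16  (16,8):216627840·8+408741333→2141764053, (16,9):67128490·9+216627840→820784250, (16,10):12662650·10+67128490→193754990, (16,11):1479478·11+12662650→28936908
Read S(16,8) = 2141764053, S(16,9) = 820784250, S(16,10) = 193754990, S(16,11) = 28936908.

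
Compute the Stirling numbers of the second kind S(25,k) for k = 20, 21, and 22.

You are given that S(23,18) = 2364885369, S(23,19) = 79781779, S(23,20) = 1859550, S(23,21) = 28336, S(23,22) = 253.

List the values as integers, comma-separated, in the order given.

i=24: T(24,19)=2364885369+19·79781779=3880739170 | T(24,20)=79781779+20·1859550=116972779 | T(24,21)=1859550+21·28336=2454606 | T(24,22)=28336+22·253=33902
i=25: T(25,20)=3880739170+20·116972779=6220194750 | T(25,21)=116972779+21·2454606=168519505 | T(25,22)=2454606+22·33902=3200450
Read S(25,20) = 6220194750, S(25,21) = 168519505, S(25,22) = 3200450.

6220194750, 168519505, 3200450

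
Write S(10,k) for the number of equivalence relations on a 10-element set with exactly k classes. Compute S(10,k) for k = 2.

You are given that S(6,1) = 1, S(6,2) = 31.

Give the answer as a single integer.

511

i=7: T(7,1)=0+1·1=1 | T(7,2)=1+2·31=63
i=8: T(8,1)=0+1·1=1 | T(8,2)=1+2·63=127
i=9: T(9,1)=0+1·1=1 | T(9,2)=1+2·127=255
i=10: T(10,2)=1+2·255=511
Read S(10,2) = 511.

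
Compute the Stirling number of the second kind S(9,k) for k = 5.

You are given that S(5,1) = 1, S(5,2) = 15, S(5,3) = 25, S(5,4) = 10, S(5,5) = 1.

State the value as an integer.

6951

row 6: T[6][2]=2·15+1=31  T[6][3]=3·25+15=90  T[6][4]=4·10+25=65  T[6][5]=5·1+10=15
row 7: T[7][3]=3·90+31=301  T[7][4]=4·65+90=350  T[7][5]=5·15+65=140
row 8: T[8][4]=4·350+301=1701  T[8][5]=5·140+350=1050
row 9: T[9][5]=5·1050+1701=6951
Read S(9,5) = 6951.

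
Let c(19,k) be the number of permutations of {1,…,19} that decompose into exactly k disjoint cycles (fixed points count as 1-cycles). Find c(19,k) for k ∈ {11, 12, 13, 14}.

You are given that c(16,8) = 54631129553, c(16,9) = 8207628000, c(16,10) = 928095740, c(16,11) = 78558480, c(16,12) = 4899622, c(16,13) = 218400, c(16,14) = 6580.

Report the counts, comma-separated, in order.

1661573386473, 147560703732, 10246937272, 549789282

i=17: T(17,9)=54631129553+16·8207628000=185953177553 | T(17,10)=8207628000+16·928095740=23057159840 | T(17,11)=928095740+16·78558480=2185031420 | T(17,12)=78558480+16·4899622=156952432 | T(17,13)=4899622+16·218400=8394022 | T(17,14)=218400+16·6580=323680
i=18: T(18,10)=185953177553+17·23057159840=577924894833 | T(18,11)=23057159840+17·2185031420=60202693980 | T(18,12)=2185031420+17·156952432=4853222764 | T(18,13)=156952432+17·8394022=299650806 | T(18,14)=8394022+17·323680=13896582
i=19: T(19,11)=577924894833+18·60202693980=1661573386473 | T(19,12)=60202693980+18·4853222764=147560703732 | T(19,13)=4853222764+18·299650806=10246937272 | T(19,14)=299650806+18·13896582=549789282
Read c(19,11) = 1661573386473, c(19,12) = 147560703732, c(19,13) = 10246937272, c(19,14) = 549789282.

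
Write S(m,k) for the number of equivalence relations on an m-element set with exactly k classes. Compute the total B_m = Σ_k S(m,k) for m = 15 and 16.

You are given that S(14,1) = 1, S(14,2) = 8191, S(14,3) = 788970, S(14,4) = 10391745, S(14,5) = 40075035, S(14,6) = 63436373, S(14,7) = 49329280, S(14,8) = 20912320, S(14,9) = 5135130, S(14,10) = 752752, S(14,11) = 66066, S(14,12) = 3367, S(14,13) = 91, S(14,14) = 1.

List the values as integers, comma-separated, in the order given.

row 15: T[15][1]=1·1+0=1  T[15][2]=2·8191+1=16383  T[15][3]=3·788970+8191=2375101  T[15][4]=4·10391745+788970=42355950  T[15][5]=5·40075035+10391745=210766920  T[15][6]=6·63436373+40075035=420693273  T[15][7]=7·49329280+63436373=408741333  T[15][8]=8·20912320+49329280=216627840  T[15][9]=9·5135130+20912320=67128490  T[15][10]=10·752752+5135130=12662650  T[15][11]=11·66066+752752=1479478  T[15][12]=12·3367+66066=106470  T[15][13]=13·91+3367=4550  T[15][14]=14·1+91=105  T[15][15]=15·0+1=1
row 16: T[16][1]=1·1+0=1  T[16][2]=2·16383+1=32767  T[16][3]=3·2375101+16383=7141686  T[16][4]=4·42355950+2375101=171798901  T[16][5]=5·210766920+42355950=1096190550  T[16][6]=6·420693273+210766920=2734926558  T[16][7]=7·408741333+420693273=3281882604  T[16][8]=8·216627840+408741333=2141764053  T[16][9]=9·67128490+216627840=820784250  T[16][10]=10·12662650+67128490=193754990  T[16][11]=11·1479478+12662650=28936908  T[16][12]=12·106470+1479478=2757118  T[16][13]=13·4550+106470=165620  T[16][14]=14·105+4550=6020  T[16][15]=15·1+105=120  T[16][16]=16·0+1=1
B_15 = ΣS(15,k) = 1+16383+2375101+42355950+210766920+420693273+408741333+216627840+67128490+12662650+1479478+106470+4550+105+1 = 1382958545
B_16 = ΣS(16,k) = 1+32767+7141686+171798901+1096190550+2734926558+3281882604+2141764053+820784250+193754990+28936908+2757118+165620+6020+120+1 = 10480142147

1382958545, 10480142147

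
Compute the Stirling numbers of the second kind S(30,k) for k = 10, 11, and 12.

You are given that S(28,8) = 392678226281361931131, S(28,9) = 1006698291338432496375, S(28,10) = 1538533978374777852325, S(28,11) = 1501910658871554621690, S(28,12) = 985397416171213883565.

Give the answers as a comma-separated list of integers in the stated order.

173373343599189364594756, 215047101560666876619690, 177979707061075333384555

@29  (29,9):1006698291338432496375·9+392678226281361931131→9452962848327254398506, (29,10):1538533978374777852325·10+1006698291338432496375→16392038075086211019625, (29,11):1501910658871554621690·11+1538533978374777852325→18059551225961878690915, (29,12):985397416171213883565·12+1501910658871554621690→13326679652926121224470
@30  (30,10):16392038075086211019625·10+9452962848327254398506→173373343599189364594756, (30,11):18059551225961878690915·11+16392038075086211019625→215047101560666876619690, (30,12):13326679652926121224470·12+18059551225961878690915→177979707061075333384555
Read S(30,10) = 173373343599189364594756, S(30,11) = 215047101560666876619690, S(30,12) = 177979707061075333384555.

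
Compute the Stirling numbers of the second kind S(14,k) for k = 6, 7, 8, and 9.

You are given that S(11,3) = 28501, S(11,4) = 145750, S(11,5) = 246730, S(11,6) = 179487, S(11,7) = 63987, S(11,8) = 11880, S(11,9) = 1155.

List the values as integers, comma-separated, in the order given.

63436373, 49329280, 20912320, 5135130

@12  (12,4):145750·4+28501→611501, (12,5):246730·5+145750→1379400, (12,6):179487·6+246730→1323652, (12,7):63987·7+179487→627396, (12,8):11880·8+63987→159027, (12,9):1155·9+11880→22275
@13  (13,5):1379400·5+611501→7508501, (13,6):1323652·6+1379400→9321312, (13,7):627396·7+1323652→5715424, (13,8):159027·8+627396→1899612, (13,9):22275·9+159027→359502
@14  (14,6):9321312·6+7508501→63436373, (14,7):5715424·7+9321312→49329280, (14,8):1899612·8+5715424→20912320, (14,9):359502·9+1899612→5135130
Read S(14,6) = 63436373, S(14,7) = 49329280, S(14,8) = 20912320, S(14,9) = 5135130.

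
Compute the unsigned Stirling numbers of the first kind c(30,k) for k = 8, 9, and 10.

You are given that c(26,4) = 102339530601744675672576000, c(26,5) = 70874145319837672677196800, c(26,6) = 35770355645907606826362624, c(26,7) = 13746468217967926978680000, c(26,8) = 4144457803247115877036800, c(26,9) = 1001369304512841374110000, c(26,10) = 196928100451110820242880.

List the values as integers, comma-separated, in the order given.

r27: T_27,5=26×70874145319837672677196800+102339530601744675672576000=1945067308917524165279692800; T_27,6=26×35770355645907606826362624+70874145319837672677196800=1000903392113435450162625024; T_27,7=26×13746468217967926978680000+35770355645907606826362624=393178529313073708272042624; T_27,8=26×4144457803247115877036800+13746468217967926978680000=121502371102392939781636800; T_27,9=26×1001369304512841374110000+4144457803247115877036800=30180059720580991603896800; T_27,10=26×196928100451110820242880+1001369304512841374110000=6121499916241722700424880
r28: T_28,6=27×1000903392113435450162625024+1945067308917524165279692800=28969458895980281319670568448; T_28,7=27×393178529313073708272042624+1000903392113435450162625024=11616723683566425573507775872; T_28,8=27×121502371102392939781636800+393178529313073708272042624=3673742549077683082376236224; T_28,9=27×30180059720580991603896800+121502371102392939781636800=936363983558079713086850400; T_28,10=27×6121499916241722700424880+30180059720580991603896800=195460557459107504515368560
r29: T_29,7=28×11616723683566425573507775872+28969458895980281319670568448=354237722035840197377888292864; T_29,8=28×3673742549077683082376236224+11616723683566425573507775872=114481515057741551880042390144; T_29,9=28×936363983558079713086850400+3673742549077683082376236224=29891934088703915048808047424; T_29,10=28×195460557459107504515368560+936363983558079713086850400=6409259592413089839517170080
r30: T_30,8=29×114481515057741551880042390144+354237722035840197377888292864=3674201658710345201899117607040; T_30,9=29×29891934088703915048808047424+114481515057741551880042390144=981347603630155088295475765440; T_30,10=29×6409259592413089839517170080+29891934088703915048808047424=215760462268683520394805979744
Read c(30,8) = 3674201658710345201899117607040, c(30,9) = 981347603630155088295475765440, c(30,10) = 215760462268683520394805979744.

3674201658710345201899117607040, 981347603630155088295475765440, 215760462268683520394805979744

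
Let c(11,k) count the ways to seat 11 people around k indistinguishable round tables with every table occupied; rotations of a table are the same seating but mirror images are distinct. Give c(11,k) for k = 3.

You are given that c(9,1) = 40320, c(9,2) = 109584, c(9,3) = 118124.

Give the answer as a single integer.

row 10: T[10][2]=9·109584+40320=1026576  T[10][3]=9·118124+109584=1172700
row 11: T[11][3]=10·1172700+1026576=12753576
Read c(11,3) = 12753576.

12753576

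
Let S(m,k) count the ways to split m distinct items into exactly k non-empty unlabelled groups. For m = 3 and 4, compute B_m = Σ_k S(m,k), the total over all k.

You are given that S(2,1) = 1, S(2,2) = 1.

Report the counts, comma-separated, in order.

@3  (3,1):1·1+0→1, (3,2):1·2+1→3, (3,3):0·3+1→1
@4  (4,1):1·1+0→1, (4,2):3·2+1→7, (4,3):1·3+3→6, (4,4):0·4+1→1
B_3 = ΣS(3,k) = 1+3+1 = 5
B_4 = ΣS(4,k) = 1+7+6+1 = 15

5, 15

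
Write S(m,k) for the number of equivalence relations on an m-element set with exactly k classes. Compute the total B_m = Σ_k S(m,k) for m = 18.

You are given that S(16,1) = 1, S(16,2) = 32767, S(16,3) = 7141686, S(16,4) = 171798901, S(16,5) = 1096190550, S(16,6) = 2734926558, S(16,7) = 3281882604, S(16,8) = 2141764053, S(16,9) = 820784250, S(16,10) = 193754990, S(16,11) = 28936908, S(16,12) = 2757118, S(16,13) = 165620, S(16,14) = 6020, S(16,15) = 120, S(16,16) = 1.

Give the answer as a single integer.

[17] T[17,1]:1*1+0=1 · T[17,2]:2*32767+1=65535 · T[17,3]:3*7141686+32767=21457825 · T[17,4]:4*171798901+7141686=694337290 · T[17,5]:5*1096190550+171798901=5652751651 · T[17,6]:6*2734926558+1096190550=17505749898 · T[17,7]:7*3281882604+2734926558=25708104786 · T[17,8]:8*2141764053+3281882604=20415995028 · T[17,9]:9*820784250+2141764053=9528822303 · T[17,10]:10*193754990+820784250=2758334150 · T[17,11]:11*28936908+193754990=512060978 · T[17,12]:12*2757118+28936908=62022324 · T[17,13]:13*165620+2757118=4910178 · T[17,14]:14*6020+165620=249900 · T[17,15]:15*120+6020=7820 · T[17,16]:16*1+120=136 · T[17,17]:17*0+1=1
[18] T[18,1]:1*1+0=1 · T[18,2]:2*65535+1=131071 · T[18,3]:3*21457825+65535=64439010 · T[18,4]:4*694337290+21457825=2798806985 · T[18,5]:5*5652751651+694337290=28958095545 · T[18,6]:6*17505749898+5652751651=110687251039 · T[18,7]:7*25708104786+17505749898=197462483400 · T[18,8]:8*20415995028+25708104786=189036065010 · T[18,9]:9*9528822303+20415995028=106175395755 · T[18,10]:10*2758334150+9528822303=37112163803 · T[18,11]:11*512060978+2758334150=8391004908 · T[18,12]:12*62022324+512060978=1256328866 · T[18,13]:13*4910178+62022324=125854638 · T[18,14]:14*249900+4910178=8408778 · T[18,15]:15*7820+249900=367200 · T[18,16]:16*136+7820=9996 · T[18,17]:17*1+136=153 · T[18,18]:18*0+1=1
B_18 = ΣS(18,k) = 1+131071+64439010+2798806985+28958095545+110687251039+197462483400+189036065010+106175395755+37112163803+8391004908+1256328866+125854638+8408778+367200+9996+153+1 = 682076806159

682076806159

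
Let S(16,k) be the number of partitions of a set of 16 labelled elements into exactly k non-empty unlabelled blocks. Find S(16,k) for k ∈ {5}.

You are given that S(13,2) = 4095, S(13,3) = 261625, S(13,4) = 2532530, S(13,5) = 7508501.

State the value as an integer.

1096190550

@14  (14,3):261625·3+4095→788970, (14,4):2532530·4+261625→10391745, (14,5):7508501·5+2532530→40075035
@15  (15,4):10391745·4+788970→42355950, (15,5):40075035·5+10391745→210766920
@16  (16,5):210766920·5+42355950→1096190550
Read S(16,5) = 1096190550.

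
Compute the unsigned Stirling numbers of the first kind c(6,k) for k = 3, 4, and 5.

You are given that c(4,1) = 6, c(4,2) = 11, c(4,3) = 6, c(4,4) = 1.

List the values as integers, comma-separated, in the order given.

i=5: T(5,2)=6+4·11=50 | T(5,3)=11+4·6=35 | T(5,4)=6+4·1=10 | T(5,5)=1+4·0=1
i=6: T(6,3)=50+5·35=225 | T(6,4)=35+5·10=85 | T(6,5)=10+5·1=15
Read c(6,3) = 225, c(6,4) = 85, c(6,5) = 15.

225, 85, 15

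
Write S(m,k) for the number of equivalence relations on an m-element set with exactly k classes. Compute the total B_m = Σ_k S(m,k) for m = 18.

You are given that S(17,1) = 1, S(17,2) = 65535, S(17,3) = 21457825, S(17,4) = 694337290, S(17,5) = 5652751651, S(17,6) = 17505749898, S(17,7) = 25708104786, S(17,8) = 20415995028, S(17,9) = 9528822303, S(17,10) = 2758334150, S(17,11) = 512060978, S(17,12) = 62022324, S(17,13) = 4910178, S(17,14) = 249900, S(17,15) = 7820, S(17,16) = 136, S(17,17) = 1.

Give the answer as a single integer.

@18  (18,1):1·1+0→1, (18,2):65535·2+1→131071, (18,3):21457825·3+65535→64439010, (18,4):694337290·4+21457825→2798806985, (18,5):5652751651·5+694337290→28958095545, (18,6):17505749898·6+5652751651→110687251039, (18,7):25708104786·7+17505749898→197462483400, (18,8):20415995028·8+25708104786→189036065010, (18,9):9528822303·9+20415995028→106175395755, (18,10):2758334150·10+9528822303→37112163803, (18,11):512060978·11+2758334150→8391004908, (18,12):62022324·12+512060978→1256328866, (18,13):4910178·13+62022324→125854638, (18,14):249900·14+4910178→8408778, (18,15):7820·15+249900→367200, (18,16):136·16+7820→9996, (18,17):1·17+136→153, (18,18):0·18+1→1
B_18 = ΣS(18,k) = 1+131071+64439010+2798806985+28958095545+110687251039+197462483400+189036065010+106175395755+37112163803+8391004908+1256328866+125854638+8408778+367200+9996+153+1 = 682076806159

682076806159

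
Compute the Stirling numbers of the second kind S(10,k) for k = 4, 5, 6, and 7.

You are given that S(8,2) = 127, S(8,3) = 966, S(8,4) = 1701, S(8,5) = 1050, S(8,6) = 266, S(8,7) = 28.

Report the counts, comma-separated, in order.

@9  (9,3):966·3+127→3025, (9,4):1701·4+966→7770, (9,5):1050·5+1701→6951, (9,6):266·6+1050→2646, (9,7):28·7+266→462
@10  (10,4):7770·4+3025→34105, (10,5):6951·5+7770→42525, (10,6):2646·6+6951→22827, (10,7):462·7+2646→5880
Read S(10,4) = 34105, S(10,5) = 42525, S(10,6) = 22827, S(10,7) = 5880.

34105, 42525, 22827, 5880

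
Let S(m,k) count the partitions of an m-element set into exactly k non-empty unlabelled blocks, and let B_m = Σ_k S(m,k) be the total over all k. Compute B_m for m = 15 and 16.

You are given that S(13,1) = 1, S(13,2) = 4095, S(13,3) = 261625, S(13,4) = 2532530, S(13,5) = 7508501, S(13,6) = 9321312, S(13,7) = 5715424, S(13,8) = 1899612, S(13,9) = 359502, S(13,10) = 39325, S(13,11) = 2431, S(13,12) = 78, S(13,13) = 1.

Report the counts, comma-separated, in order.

1382958545, 10480142147

i=14: T(14,1)=0+1·1=1 | T(14,2)=1+2·4095=8191 | T(14,3)=4095+3·261625=788970 | T(14,4)=261625+4·2532530=10391745 | T(14,5)=2532530+5·7508501=40075035 | T(14,6)=7508501+6·9321312=63436373 | T(14,7)=9321312+7·5715424=49329280 | T(14,8)=5715424+8·1899612=20912320 | T(14,9)=1899612+9·359502=5135130 | T(14,10)=359502+10·39325=752752 | T(14,11)=39325+11·2431=66066 | T(14,12)=2431+12·78=3367 | T(14,13)=78+13·1=91 | T(14,14)=1+14·0=1
i=15: T(15,1)=0+1·1=1 | T(15,2)=1+2·8191=16383 | T(15,3)=8191+3·788970=2375101 | T(15,4)=788970+4·10391745=42355950 | T(15,5)=10391745+5·40075035=210766920 | T(15,6)=40075035+6·63436373=420693273 | T(15,7)=63436373+7·49329280=408741333 | T(15,8)=49329280+8·20912320=216627840 | T(15,9)=20912320+9·5135130=67128490 | T(15,10)=5135130+10·752752=12662650 | T(15,11)=752752+11·66066=1479478 | T(15,12)=66066+12·3367=106470 | T(15,13)=3367+13·91=4550 | T(15,14)=91+14·1=105 | T(15,15)=1+15·0=1
i=16: T(16,1)=0+1·1=1 | T(16,2)=1+2·16383=32767 | T(16,3)=16383+3·2375101=7141686 | T(16,4)=2375101+4·42355950=171798901 | T(16,5)=42355950+5·210766920=1096190550 | T(16,6)=210766920+6·420693273=2734926558 | T(16,7)=420693273+7·408741333=3281882604 | T(16,8)=408741333+8·216627840=2141764053 | T(16,9)=216627840+9·67128490=820784250 | T(16,10)=67128490+10·12662650=193754990 | T(16,11)=12662650+11·1479478=28936908 | T(16,12)=1479478+12·106470=2757118 | T(16,13)=106470+13·4550=165620 | T(16,14)=4550+14·105=6020 | T(16,15)=105+15·1=120 | T(16,16)=1+16·0=1
B_15 = ΣS(15,k) = 1+16383+2375101+42355950+210766920+420693273+408741333+216627840+67128490+12662650+1479478+106470+4550+105+1 = 1382958545
B_16 = ΣS(16,k) = 1+32767+7141686+171798901+1096190550+2734926558+3281882604+2141764053+820784250+193754990+28936908+2757118+165620+6020+120+1 = 10480142147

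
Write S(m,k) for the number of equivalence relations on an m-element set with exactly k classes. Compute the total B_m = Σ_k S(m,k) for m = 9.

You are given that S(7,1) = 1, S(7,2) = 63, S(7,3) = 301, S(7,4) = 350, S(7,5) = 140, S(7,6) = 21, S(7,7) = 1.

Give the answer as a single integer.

21147

@8  (8,1):1·1+0→1, (8,2):63·2+1→127, (8,3):301·3+63→966, (8,4):350·4+301→1701, (8,5):140·5+350→1050, (8,6):21·6+140→266, (8,7):1·7+21→28, (8,8):0·8+1→1
@9  (9,1):1·1+0→1, (9,2):127·2+1→255, (9,3):966·3+127→3025, (9,4):1701·4+966→7770, (9,5):1050·5+1701→6951, (9,6):266·6+1050→2646, (9,7):28·7+266→462, (9,8):1·8+28→36, (9,9):0·9+1→1
B_9 = ΣS(9,k) = 1+255+3025+7770+6951+2646+462+36+1 = 21147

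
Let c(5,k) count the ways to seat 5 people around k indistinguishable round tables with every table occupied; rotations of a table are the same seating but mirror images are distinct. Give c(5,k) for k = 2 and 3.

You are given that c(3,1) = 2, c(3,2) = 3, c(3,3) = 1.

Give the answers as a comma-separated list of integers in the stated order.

50, 35

row 4: T[4][1]=3·2+0=6  T[4][2]=3·3+2=11  T[4][3]=3·1+3=6
row 5: T[5][2]=4·11+6=50  T[5][3]=4·6+11=35
Read c(5,2) = 50, c(5,3) = 35.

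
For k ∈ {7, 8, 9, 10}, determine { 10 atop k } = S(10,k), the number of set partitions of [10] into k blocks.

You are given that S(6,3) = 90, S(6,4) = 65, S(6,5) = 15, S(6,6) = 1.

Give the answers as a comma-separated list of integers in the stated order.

5880, 750, 45, 1

row 7: T[7][4]=4·65+90=350  T[7][5]=5·15+65=140  T[7][6]=6·1+15=21  T[7][7]=7·0+1=1
row 8: T[8][5]=5·140+350=1050  T[8][6]=6·21+140=266  T[8][7]=7·1+21=28  T[8][8]=8·0+1=1
row 9: T[9][6]=6·266+1050=2646  T[9][7]=7·28+266=462  T[9][8]=8·1+28=36  T[9][9]=9·0+1=1
row 10: T[10][7]=7·462+2646=5880  T[10][8]=8·36+462=750  T[10][9]=9·1+36=45  T[10][10]=10·0+1=1
Read S(10,7) = 5880, S(10,8) = 750, S(10,9) = 45, S(10,10) = 1.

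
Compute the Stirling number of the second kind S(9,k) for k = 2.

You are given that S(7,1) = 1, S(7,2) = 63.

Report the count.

@8  (8,1):1·1+0→1, (8,2):63·2+1→127
@9  (9,2):127·2+1→255
Read S(9,2) = 255.

255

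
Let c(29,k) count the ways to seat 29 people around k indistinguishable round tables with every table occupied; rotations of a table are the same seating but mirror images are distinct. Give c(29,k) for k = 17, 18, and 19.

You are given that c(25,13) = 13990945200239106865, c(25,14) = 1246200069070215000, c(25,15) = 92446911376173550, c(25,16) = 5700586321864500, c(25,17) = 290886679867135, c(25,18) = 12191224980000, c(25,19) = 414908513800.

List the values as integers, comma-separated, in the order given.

1101911578045922391915, 62656135265695354110, 3031400077459516035

@26  (26,14):1246200069070215000·25+13990945200239106865→45145946926994481865, (26,15):92446911376173550·25+1246200069070215000→3557372853474553750, (26,16):5700586321864500·25+92446911376173550→234961569422786050, (26,17):290886679867135·25+5700586321864500→12972753318542875, (26,18):12191224980000·25+290886679867135→595667304367135, (26,19):414908513800·25+12191224980000→22563937825000
@27  (27,15):3557372853474553750·26+45145946926994481865→137637641117332879365, (27,16):234961569422786050·26+3557372853474553750→9666373658466991050, (27,17):12972753318542875·26+234961569422786050→572253155704900800, (27,18):595667304367135·26+12972753318542875→28460103232088385, (27,19):22563937825000·26+595667304367135→1182329687817135
@28  (28,16):9666373658466991050·27+137637641117332879365→398629729895941637715, (28,17):572253155704900800·27+9666373658466991050→25117208862499312650, (28,18):28460103232088385·27+572253155704900800→1340675942971287195, (28,19):1182329687817135·27+28460103232088385→60383004803151030
@29  (29,17):25117208862499312650·28+398629729895941637715→1101911578045922391915, (29,18):1340675942971287195·28+25117208862499312650→62656135265695354110, (29,19):60383004803151030·28+1340675942971287195→3031400077459516035
Read c(29,17) = 1101911578045922391915, c(29,18) = 62656135265695354110, c(29,19) = 3031400077459516035.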